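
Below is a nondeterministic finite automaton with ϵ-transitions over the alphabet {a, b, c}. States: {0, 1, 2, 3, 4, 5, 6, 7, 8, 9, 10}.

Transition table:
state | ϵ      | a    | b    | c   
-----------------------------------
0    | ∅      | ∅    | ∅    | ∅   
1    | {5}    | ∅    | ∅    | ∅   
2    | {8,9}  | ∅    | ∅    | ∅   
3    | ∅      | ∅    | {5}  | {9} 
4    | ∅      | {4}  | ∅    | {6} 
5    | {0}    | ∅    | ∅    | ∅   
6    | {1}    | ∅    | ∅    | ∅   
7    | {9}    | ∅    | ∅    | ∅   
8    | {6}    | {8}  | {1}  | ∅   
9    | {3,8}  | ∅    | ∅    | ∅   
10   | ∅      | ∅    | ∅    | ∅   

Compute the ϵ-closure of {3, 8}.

Start with {3, 8}.
From 8 via ϵ: add 6.
From 6 via ϵ: add 1.
From 1 via ϵ: add 5.
From 5 via ϵ: add 0.
No new states can be added; the closed set is {0, 1, 3, 5, 6, 8}.

{0, 1, 3, 5, 6, 8}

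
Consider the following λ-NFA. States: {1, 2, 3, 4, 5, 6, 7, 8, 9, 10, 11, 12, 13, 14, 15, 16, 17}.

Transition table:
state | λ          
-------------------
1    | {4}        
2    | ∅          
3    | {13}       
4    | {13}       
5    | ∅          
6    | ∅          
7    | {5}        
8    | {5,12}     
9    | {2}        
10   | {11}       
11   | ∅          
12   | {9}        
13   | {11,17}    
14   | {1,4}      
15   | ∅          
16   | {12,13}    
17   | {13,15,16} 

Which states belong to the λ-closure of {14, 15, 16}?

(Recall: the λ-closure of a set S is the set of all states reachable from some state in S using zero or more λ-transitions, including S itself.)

{1, 2, 4, 9, 11, 12, 13, 14, 15, 16, 17}

Start with {14, 15, 16}.
From 14 via λ: add 1, 4.
From 16 via λ: add 12, 13.
From 12 via λ: add 9.
From 13 via λ: add 11, 17.
From 9 via λ: add 2.
No new states can be added; the closed set is {1, 2, 4, 9, 11, 12, 13, 14, 15, 16, 17}.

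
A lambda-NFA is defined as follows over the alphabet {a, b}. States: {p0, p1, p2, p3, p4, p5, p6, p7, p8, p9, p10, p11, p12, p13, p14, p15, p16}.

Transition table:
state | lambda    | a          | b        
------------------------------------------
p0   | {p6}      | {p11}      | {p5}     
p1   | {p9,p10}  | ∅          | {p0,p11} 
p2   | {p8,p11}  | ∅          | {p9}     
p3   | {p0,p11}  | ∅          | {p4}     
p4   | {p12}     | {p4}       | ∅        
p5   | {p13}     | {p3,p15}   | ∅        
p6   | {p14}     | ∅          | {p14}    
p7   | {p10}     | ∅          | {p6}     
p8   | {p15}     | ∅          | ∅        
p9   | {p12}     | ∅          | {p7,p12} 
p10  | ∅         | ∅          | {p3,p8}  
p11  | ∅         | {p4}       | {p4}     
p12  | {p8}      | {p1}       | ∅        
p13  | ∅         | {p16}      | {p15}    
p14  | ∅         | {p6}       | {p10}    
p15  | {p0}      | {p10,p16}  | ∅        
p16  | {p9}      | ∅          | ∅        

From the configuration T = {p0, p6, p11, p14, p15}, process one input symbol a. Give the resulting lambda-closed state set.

{p0, p4, p6, p8, p9, p10, p11, p12, p14, p15, p16}

p0 on a → {p11}.
p11 on a → {p4}.
p14 on a → {p6}.
p15 on a → {p10, p16}.
No a-transition from p6.
Union after reading a: {p4, p6, p10, p11, p16}.
Now take the lambda-closure:
From p4 via lambda: add p12.
From p6 via lambda: add p14.
From p16 via lambda: add p9.
From p12 via lambda: add p8.
From p8 via lambda: add p15.
From p15 via lambda: add p0.
No new states can be added; the closed set is {p0, p4, p6, p8, p9, p10, p11, p12, p14, p15, p16}.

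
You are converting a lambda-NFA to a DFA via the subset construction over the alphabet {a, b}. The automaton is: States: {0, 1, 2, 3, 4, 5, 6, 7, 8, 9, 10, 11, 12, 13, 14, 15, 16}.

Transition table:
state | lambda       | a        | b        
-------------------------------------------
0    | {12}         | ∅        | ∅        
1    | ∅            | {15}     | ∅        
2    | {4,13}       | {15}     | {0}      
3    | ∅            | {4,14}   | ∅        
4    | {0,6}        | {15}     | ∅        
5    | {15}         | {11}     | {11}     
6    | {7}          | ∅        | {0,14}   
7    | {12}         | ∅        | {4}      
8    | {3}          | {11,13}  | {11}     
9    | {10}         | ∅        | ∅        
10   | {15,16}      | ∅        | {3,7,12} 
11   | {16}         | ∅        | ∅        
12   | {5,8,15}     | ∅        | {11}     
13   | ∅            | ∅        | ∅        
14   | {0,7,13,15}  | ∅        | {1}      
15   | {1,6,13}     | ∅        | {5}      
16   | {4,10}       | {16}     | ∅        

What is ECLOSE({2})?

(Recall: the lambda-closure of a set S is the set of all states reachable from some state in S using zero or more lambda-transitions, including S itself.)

{0, 1, 2, 3, 4, 5, 6, 7, 8, 12, 13, 15}

Start with {2}.
From 2 via lambda: add 4, 13.
From 4 via lambda: add 0, 6.
From 0 via lambda: add 12.
From 6 via lambda: add 7.
From 12 via lambda: add 5, 8, 15.
From 8 via lambda: add 3.
From 15 via lambda: add 1.
No new states can be added; the closed set is {0, 1, 2, 3, 4, 5, 6, 7, 8, 12, 13, 15}.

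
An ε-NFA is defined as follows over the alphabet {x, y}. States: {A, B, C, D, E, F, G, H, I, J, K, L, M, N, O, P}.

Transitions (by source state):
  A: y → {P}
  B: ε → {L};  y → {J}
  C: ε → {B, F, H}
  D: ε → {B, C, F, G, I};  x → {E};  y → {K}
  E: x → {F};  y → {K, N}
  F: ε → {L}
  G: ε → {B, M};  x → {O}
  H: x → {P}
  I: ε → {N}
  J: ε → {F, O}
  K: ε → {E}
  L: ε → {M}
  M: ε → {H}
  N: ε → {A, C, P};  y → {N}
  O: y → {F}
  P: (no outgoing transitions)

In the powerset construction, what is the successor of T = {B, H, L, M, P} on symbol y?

B on y → {J}.
No y-transition from H, L, M, P.
Union after reading y: {J}.
Now take the ε-closure:
From J via ε: add F, O.
From F via ε: add L.
From L via ε: add M.
From M via ε: add H.
No new states can be added; the closed set is {F, H, J, L, M, O}.

{F, H, J, L, M, O}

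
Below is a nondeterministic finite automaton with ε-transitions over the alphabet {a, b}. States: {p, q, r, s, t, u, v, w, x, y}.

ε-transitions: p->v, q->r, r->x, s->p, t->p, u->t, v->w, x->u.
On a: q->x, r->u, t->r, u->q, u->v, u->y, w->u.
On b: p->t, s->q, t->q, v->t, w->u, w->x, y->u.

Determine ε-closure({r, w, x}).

{p, r, t, u, v, w, x}

Start with {r, w, x}.
From x via ε: add u.
From u via ε: add t.
From t via ε: add p.
From p via ε: add v.
No new states can be added; the closed set is {p, r, t, u, v, w, x}.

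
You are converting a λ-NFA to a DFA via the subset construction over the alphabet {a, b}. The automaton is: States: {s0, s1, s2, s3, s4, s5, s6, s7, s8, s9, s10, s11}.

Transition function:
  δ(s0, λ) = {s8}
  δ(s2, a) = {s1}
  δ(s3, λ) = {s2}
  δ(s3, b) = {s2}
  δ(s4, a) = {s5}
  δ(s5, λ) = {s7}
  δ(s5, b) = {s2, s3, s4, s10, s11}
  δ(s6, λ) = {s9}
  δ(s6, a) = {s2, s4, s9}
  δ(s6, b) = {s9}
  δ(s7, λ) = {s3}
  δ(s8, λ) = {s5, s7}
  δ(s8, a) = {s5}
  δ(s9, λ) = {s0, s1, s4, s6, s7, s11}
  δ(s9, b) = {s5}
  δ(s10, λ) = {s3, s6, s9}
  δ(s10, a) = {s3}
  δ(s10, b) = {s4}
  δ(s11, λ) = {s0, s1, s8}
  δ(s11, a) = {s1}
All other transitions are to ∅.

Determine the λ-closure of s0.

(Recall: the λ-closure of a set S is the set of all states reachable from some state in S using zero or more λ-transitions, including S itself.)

Start with {s0}.
From s0 via λ: add s8.
From s8 via λ: add s5, s7.
From s7 via λ: add s3.
From s3 via λ: add s2.
No new states can be added; the closed set is {s0, s2, s3, s5, s7, s8}.

{s0, s2, s3, s5, s7, s8}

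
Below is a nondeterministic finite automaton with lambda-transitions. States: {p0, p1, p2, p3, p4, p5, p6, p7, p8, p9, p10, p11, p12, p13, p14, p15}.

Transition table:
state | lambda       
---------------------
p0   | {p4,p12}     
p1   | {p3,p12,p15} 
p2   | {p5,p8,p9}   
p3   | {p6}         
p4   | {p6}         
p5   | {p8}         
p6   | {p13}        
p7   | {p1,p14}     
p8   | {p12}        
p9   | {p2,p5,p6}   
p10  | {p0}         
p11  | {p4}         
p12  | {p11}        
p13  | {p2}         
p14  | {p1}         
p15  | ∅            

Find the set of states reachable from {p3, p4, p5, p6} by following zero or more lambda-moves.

Start with {p3, p4, p5, p6}.
From p5 via lambda: add p8.
From p6 via lambda: add p13.
From p8 via lambda: add p12.
From p13 via lambda: add p2.
From p2 via lambda: add p9.
From p12 via lambda: add p11.
No new states can be added; the closed set is {p2, p3, p4, p5, p6, p8, p9, p11, p12, p13}.

{p2, p3, p4, p5, p6, p8, p9, p11, p12, p13}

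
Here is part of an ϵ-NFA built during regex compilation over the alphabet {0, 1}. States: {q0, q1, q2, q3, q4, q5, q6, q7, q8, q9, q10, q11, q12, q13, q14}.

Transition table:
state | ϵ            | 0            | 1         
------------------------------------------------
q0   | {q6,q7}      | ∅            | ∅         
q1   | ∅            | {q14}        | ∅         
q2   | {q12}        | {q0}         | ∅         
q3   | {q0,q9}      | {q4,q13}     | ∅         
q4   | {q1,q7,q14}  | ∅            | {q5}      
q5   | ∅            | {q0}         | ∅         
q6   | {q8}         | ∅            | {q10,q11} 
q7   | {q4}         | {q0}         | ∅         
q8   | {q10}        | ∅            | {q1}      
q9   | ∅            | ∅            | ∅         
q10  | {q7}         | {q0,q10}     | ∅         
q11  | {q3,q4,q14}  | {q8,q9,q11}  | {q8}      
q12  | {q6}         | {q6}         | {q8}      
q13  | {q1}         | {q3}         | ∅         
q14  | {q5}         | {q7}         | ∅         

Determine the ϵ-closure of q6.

Start with {q6}.
From q6 via ϵ: add q8.
From q8 via ϵ: add q10.
From q10 via ϵ: add q7.
From q7 via ϵ: add q4.
From q4 via ϵ: add q1, q14.
From q14 via ϵ: add q5.
No new states can be added; the closed set is {q1, q4, q5, q6, q7, q8, q10, q14}.

{q1, q4, q5, q6, q7, q8, q10, q14}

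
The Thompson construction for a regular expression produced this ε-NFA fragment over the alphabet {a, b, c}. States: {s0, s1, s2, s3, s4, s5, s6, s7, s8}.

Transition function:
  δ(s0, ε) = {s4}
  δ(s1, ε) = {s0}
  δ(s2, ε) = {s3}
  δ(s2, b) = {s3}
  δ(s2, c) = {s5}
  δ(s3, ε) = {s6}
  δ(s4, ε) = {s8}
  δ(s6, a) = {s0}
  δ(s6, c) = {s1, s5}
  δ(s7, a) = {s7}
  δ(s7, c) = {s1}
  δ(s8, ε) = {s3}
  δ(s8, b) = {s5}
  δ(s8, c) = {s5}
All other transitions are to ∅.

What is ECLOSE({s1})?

Start with {s1}.
From s1 via ε: add s0.
From s0 via ε: add s4.
From s4 via ε: add s8.
From s8 via ε: add s3.
From s3 via ε: add s6.
No new states can be added; the closed set is {s0, s1, s3, s4, s6, s8}.

{s0, s1, s3, s4, s6, s8}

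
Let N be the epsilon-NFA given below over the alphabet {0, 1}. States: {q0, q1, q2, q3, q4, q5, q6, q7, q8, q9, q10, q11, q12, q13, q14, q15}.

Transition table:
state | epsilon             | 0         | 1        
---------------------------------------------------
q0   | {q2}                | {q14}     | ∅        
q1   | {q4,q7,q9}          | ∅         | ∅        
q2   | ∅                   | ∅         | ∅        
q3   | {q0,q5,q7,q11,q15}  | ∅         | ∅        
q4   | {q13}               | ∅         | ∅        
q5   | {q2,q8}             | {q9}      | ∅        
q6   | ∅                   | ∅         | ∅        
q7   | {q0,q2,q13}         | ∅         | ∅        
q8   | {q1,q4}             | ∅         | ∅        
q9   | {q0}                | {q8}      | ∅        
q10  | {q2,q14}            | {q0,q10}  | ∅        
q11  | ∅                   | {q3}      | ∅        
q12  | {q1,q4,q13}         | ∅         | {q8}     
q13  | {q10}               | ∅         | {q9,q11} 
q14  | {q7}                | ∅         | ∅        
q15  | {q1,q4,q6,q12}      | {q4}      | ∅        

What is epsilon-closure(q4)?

Start with {q4}.
From q4 via epsilon: add q13.
From q13 via epsilon: add q10.
From q10 via epsilon: add q2, q14.
From q14 via epsilon: add q7.
From q7 via epsilon: add q0.
No new states can be added; the closed set is {q0, q2, q4, q7, q10, q13, q14}.

{q0, q2, q4, q7, q10, q13, q14}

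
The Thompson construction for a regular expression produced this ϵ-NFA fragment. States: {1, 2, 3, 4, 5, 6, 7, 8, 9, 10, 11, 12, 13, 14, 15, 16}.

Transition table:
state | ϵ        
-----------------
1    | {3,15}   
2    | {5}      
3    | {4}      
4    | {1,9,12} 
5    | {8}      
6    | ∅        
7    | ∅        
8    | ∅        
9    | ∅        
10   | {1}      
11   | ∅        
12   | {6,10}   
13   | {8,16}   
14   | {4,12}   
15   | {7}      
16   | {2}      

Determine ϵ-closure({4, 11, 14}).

Start with {4, 11, 14}.
From 4 via ϵ: add 1, 9, 12.
From 1 via ϵ: add 3, 15.
From 12 via ϵ: add 6, 10.
From 15 via ϵ: add 7.
No new states can be added; the closed set is {1, 3, 4, 6, 7, 9, 10, 11, 12, 14, 15}.

{1, 3, 4, 6, 7, 9, 10, 11, 12, 14, 15}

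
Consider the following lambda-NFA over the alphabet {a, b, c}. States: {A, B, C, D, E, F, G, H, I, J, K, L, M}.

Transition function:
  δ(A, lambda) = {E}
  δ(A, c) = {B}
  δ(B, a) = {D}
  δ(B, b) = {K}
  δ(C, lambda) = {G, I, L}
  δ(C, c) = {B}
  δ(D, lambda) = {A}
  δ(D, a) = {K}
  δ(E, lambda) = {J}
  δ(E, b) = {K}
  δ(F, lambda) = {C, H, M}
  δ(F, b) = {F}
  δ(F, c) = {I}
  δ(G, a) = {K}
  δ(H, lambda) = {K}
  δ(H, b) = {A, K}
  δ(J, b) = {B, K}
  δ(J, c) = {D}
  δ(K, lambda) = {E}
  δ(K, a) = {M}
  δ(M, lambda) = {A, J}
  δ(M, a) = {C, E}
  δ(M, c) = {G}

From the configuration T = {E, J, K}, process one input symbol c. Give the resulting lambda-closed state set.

{A, D, E, J}

J on c → {D}.
No c-transition from E, K.
Union after reading c: {D}.
Now take the lambda-closure:
From D via lambda: add A.
From A via lambda: add E.
From E via lambda: add J.
No new states can be added; the closed set is {A, D, E, J}.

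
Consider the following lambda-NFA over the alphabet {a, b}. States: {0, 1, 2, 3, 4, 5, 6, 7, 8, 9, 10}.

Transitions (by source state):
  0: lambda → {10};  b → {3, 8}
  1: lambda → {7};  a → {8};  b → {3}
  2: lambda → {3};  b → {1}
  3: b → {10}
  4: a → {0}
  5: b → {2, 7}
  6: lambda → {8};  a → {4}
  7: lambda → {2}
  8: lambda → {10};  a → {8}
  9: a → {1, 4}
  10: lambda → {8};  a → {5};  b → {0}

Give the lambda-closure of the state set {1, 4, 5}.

Start with {1, 4, 5}.
From 1 via lambda: add 7.
From 7 via lambda: add 2.
From 2 via lambda: add 3.
No new states can be added; the closed set is {1, 2, 3, 4, 5, 7}.

{1, 2, 3, 4, 5, 7}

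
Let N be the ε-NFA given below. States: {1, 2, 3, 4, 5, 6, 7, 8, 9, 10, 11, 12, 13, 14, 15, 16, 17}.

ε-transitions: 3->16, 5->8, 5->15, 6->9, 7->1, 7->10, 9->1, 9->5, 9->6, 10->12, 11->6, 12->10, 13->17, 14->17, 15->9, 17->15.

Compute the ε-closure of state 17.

Start with {17}.
From 17 via ε: add 15.
From 15 via ε: add 9.
From 9 via ε: add 1, 5, 6.
From 5 via ε: add 8.
No new states can be added; the closed set is {1, 5, 6, 8, 9, 15, 17}.

{1, 5, 6, 8, 9, 15, 17}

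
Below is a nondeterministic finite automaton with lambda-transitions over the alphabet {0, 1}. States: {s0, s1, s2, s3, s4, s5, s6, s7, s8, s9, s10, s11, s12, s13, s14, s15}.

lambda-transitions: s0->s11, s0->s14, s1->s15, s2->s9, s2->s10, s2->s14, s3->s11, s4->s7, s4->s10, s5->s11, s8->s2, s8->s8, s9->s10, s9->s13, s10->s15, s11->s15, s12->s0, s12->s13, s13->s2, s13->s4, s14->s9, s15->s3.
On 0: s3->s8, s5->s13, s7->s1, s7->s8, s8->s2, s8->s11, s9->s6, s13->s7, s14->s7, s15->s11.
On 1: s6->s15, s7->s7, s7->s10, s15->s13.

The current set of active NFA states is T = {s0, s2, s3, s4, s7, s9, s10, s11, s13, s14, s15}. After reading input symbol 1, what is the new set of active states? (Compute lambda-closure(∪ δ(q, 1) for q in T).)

s7 on 1 → {s7, s10}.
s15 on 1 → {s13}.
No 1-transition from s0, s2, s3, s4, s9, s10, s11, s13, s14.
Union after reading 1: {s7, s10, s13}.
Now take the lambda-closure:
From s10 via lambda: add s15.
From s13 via lambda: add s2, s4.
From s2 via lambda: add s9, s14.
From s15 via lambda: add s3.
From s3 via lambda: add s11.
No new states can be added; the closed set is {s2, s3, s4, s7, s9, s10, s11, s13, s14, s15}.

{s2, s3, s4, s7, s9, s10, s11, s13, s14, s15}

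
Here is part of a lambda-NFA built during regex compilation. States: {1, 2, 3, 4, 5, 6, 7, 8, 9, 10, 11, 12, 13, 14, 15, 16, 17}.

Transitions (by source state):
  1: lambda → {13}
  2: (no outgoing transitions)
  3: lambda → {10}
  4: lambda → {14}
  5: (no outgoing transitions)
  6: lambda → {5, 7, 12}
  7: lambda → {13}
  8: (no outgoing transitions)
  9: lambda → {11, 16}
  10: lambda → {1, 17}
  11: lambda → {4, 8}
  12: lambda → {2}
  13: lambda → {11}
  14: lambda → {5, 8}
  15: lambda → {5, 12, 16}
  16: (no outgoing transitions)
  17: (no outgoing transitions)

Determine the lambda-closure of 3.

{1, 3, 4, 5, 8, 10, 11, 13, 14, 17}

Start with {3}.
From 3 via lambda: add 10.
From 10 via lambda: add 1, 17.
From 1 via lambda: add 13.
From 13 via lambda: add 11.
From 11 via lambda: add 4, 8.
From 4 via lambda: add 14.
From 14 via lambda: add 5.
No new states can be added; the closed set is {1, 3, 4, 5, 8, 10, 11, 13, 14, 17}.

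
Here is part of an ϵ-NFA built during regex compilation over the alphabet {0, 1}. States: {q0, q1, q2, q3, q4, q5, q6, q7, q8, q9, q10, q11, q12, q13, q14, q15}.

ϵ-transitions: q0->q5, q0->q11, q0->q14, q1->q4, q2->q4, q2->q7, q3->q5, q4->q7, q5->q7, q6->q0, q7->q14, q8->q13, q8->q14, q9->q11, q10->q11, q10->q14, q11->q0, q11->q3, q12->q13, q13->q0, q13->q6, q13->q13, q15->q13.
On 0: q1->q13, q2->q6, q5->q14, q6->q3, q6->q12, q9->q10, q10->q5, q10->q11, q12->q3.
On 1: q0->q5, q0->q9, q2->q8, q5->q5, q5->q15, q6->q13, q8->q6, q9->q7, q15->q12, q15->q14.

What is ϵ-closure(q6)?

Start with {q6}.
From q6 via ϵ: add q0.
From q0 via ϵ: add q5, q11, q14.
From q5 via ϵ: add q7.
From q11 via ϵ: add q3.
No new states can be added; the closed set is {q0, q3, q5, q6, q7, q11, q14}.

{q0, q3, q5, q6, q7, q11, q14}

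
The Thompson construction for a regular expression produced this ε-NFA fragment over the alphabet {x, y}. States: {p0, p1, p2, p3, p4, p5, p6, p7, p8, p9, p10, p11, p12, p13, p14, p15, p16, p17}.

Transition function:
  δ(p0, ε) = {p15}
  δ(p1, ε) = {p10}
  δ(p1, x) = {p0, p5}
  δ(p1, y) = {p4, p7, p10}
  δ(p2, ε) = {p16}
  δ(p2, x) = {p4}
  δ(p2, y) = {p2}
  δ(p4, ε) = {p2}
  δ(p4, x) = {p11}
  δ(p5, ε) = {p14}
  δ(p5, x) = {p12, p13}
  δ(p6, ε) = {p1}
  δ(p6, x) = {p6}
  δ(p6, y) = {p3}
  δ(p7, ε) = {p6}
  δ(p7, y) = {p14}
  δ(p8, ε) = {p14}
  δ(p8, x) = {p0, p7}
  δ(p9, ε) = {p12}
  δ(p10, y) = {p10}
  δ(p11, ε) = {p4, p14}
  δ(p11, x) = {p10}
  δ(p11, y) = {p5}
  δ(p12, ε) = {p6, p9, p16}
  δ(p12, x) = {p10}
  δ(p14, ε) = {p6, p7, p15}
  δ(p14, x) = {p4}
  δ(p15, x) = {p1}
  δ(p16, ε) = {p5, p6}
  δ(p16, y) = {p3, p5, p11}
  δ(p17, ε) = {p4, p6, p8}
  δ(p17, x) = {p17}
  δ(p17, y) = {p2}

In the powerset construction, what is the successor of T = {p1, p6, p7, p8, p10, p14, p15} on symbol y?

p1 on y → {p4, p7, p10}.
p6 on y → {p3}.
p7 on y → {p14}.
p10 on y → {p10}.
No y-transition from p8, p14, p15.
Union after reading y: {p3, p4, p7, p10, p14}.
Now take the ε-closure:
From p4 via ε: add p2.
From p7 via ε: add p6.
From p14 via ε: add p15.
From p2 via ε: add p16.
From p6 via ε: add p1.
From p16 via ε: add p5.
No new states can be added; the closed set is {p1, p2, p3, p4, p5, p6, p7, p10, p14, p15, p16}.

{p1, p2, p3, p4, p5, p6, p7, p10, p14, p15, p16}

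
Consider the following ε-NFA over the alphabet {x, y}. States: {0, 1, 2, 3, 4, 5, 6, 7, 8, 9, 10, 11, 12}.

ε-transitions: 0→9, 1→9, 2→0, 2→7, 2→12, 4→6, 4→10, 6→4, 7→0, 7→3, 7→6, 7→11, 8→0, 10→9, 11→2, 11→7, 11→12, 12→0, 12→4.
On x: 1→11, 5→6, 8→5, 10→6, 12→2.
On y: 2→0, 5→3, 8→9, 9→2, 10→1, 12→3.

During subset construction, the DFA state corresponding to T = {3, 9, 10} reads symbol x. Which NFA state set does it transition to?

10 on x → {6}.
No x-transition from 3, 9.
Union after reading x: {6}.
Now take the ε-closure:
From 6 via ε: add 4.
From 4 via ε: add 10.
From 10 via ε: add 9.
No new states can be added; the closed set is {4, 6, 9, 10}.

{4, 6, 9, 10}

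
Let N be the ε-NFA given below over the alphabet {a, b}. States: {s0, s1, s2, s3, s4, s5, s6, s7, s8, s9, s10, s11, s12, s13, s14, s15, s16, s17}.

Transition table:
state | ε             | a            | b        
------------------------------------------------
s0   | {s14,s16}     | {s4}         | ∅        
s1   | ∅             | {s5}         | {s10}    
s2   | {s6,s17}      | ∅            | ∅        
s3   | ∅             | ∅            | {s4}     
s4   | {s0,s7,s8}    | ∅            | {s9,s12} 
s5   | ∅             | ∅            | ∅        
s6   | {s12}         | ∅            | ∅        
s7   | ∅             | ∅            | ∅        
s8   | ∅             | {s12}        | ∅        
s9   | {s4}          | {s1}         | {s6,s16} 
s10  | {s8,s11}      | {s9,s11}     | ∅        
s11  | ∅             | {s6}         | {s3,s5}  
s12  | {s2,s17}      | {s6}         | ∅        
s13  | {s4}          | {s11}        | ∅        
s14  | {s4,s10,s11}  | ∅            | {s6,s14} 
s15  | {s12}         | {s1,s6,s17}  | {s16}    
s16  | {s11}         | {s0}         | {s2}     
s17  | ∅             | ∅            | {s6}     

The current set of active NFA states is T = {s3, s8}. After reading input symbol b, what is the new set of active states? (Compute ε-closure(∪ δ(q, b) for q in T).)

s3 on b → {s4}.
No b-transition from s8.
Union after reading b: {s4}.
Now take the ε-closure:
From s4 via ε: add s0, s7, s8.
From s0 via ε: add s14, s16.
From s14 via ε: add s10, s11.
No new states can be added; the closed set is {s0, s4, s7, s8, s10, s11, s14, s16}.

{s0, s4, s7, s8, s10, s11, s14, s16}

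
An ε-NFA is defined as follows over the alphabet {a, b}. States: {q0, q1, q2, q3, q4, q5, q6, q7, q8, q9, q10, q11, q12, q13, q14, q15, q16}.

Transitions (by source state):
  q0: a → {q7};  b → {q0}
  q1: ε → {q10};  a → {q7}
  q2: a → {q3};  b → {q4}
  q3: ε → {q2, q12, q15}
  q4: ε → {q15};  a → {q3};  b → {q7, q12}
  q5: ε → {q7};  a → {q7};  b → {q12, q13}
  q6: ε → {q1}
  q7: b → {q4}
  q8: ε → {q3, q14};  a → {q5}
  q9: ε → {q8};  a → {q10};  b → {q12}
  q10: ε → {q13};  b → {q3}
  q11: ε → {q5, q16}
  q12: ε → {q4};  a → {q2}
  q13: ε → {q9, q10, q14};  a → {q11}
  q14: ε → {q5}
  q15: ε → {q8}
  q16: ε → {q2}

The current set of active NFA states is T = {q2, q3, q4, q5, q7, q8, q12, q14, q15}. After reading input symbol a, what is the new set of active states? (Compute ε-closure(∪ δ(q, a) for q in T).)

{q2, q3, q4, q5, q7, q8, q12, q14, q15}

q2 on a → {q3}.
q4 on a → {q3}.
q5 on a → {q7}.
q8 on a → {q5}.
q12 on a → {q2}.
No a-transition from q3, q7, q14, q15.
Union after reading a: {q2, q3, q5, q7}.
Now take the ε-closure:
From q3 via ε: add q12, q15.
From q12 via ε: add q4.
From q15 via ε: add q8.
From q8 via ε: add q14.
No new states can be added; the closed set is {q2, q3, q4, q5, q7, q8, q12, q14, q15}.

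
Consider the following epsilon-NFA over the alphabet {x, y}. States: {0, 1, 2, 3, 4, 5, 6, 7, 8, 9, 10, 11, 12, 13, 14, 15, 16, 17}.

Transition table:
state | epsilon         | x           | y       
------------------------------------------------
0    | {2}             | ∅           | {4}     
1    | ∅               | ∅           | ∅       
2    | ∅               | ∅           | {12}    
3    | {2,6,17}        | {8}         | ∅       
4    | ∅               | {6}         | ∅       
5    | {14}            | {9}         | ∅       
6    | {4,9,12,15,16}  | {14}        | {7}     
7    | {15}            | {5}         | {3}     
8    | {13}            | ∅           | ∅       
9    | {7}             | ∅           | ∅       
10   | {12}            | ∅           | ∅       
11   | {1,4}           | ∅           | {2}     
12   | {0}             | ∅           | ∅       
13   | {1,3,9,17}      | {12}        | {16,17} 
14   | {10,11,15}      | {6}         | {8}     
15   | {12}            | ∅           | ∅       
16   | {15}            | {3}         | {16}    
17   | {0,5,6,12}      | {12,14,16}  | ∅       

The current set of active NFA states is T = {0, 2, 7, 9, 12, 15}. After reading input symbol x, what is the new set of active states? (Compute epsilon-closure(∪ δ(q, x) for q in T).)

7 on x → {5}.
No x-transition from 0, 2, 9, 12, 15.
Union after reading x: {5}.
Now take the epsilon-closure:
From 5 via epsilon: add 14.
From 14 via epsilon: add 10, 11, 15.
From 10 via epsilon: add 12.
From 11 via epsilon: add 1, 4.
From 12 via epsilon: add 0.
From 0 via epsilon: add 2.
No new states can be added; the closed set is {0, 1, 2, 4, 5, 10, 11, 12, 14, 15}.

{0, 1, 2, 4, 5, 10, 11, 12, 14, 15}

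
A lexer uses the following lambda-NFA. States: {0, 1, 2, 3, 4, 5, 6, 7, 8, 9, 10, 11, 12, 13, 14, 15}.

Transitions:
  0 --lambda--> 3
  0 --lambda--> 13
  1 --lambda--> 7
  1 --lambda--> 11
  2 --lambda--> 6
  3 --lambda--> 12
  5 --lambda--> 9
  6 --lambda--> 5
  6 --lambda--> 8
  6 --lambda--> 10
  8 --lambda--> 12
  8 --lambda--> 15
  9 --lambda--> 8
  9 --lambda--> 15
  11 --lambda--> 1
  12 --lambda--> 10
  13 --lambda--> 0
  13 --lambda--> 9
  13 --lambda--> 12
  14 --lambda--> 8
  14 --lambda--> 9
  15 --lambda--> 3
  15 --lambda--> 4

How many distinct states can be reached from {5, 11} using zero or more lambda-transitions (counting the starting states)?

Start with {5, 11}.
From 5 via lambda: add 9.
From 11 via lambda: add 1.
From 1 via lambda: add 7.
From 9 via lambda: add 8, 15.
From 8 via lambda: add 12.
From 15 via lambda: add 3, 4.
From 12 via lambda: add 10.
lambda-closure = {1, 3, 4, 5, 7, 8, 9, 10, 11, 12, 15}, which has 11 states.

11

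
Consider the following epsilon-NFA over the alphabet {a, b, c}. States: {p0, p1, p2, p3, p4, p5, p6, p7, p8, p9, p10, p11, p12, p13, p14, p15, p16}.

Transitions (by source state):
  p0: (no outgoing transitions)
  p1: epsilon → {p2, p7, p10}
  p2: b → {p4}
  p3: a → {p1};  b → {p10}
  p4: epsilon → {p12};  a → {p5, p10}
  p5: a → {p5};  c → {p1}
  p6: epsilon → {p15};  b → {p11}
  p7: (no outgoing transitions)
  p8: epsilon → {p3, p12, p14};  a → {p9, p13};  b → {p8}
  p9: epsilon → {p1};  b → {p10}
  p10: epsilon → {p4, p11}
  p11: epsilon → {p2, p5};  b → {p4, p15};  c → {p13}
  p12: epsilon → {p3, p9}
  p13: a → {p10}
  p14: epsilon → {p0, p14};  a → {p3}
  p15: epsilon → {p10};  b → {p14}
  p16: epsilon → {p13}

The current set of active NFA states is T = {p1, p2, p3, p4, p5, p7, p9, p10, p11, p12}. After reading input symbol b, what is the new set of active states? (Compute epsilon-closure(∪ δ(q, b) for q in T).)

p2 on b → {p4}.
p3 on b → {p10}.
p9 on b → {p10}.
p11 on b → {p4, p15}.
No b-transition from p1, p4, p5, p7, p10, p12.
Union after reading b: {p4, p10, p15}.
Now take the epsilon-closure:
From p4 via epsilon: add p12.
From p10 via epsilon: add p11.
From p11 via epsilon: add p2, p5.
From p12 via epsilon: add p3, p9.
From p9 via epsilon: add p1.
From p1 via epsilon: add p7.
No new states can be added; the closed set is {p1, p2, p3, p4, p5, p7, p9, p10, p11, p12, p15}.

{p1, p2, p3, p4, p5, p7, p9, p10, p11, p12, p15}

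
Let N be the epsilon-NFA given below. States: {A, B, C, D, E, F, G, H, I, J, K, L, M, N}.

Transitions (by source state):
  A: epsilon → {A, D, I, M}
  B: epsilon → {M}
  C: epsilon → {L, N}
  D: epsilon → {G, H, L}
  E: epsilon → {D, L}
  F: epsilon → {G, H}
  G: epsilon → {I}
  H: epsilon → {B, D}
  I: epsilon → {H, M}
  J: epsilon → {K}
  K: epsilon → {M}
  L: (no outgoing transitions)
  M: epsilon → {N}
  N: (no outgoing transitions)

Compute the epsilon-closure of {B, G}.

{B, D, G, H, I, L, M, N}

Start with {B, G}.
From B via epsilon: add M.
From G via epsilon: add I.
From I via epsilon: add H.
From M via epsilon: add N.
From H via epsilon: add D.
From D via epsilon: add L.
No new states can be added; the closed set is {B, D, G, H, I, L, M, N}.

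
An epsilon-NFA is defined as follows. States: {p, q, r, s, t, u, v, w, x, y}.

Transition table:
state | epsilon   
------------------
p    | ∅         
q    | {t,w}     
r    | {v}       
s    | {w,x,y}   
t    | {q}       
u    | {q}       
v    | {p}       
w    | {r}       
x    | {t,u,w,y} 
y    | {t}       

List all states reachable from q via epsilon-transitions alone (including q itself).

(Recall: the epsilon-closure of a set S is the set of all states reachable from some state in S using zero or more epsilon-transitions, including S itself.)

{p, q, r, t, v, w}

Start with {q}.
From q via epsilon: add t, w.
From w via epsilon: add r.
From r via epsilon: add v.
From v via epsilon: add p.
No new states can be added; the closed set is {p, q, r, t, v, w}.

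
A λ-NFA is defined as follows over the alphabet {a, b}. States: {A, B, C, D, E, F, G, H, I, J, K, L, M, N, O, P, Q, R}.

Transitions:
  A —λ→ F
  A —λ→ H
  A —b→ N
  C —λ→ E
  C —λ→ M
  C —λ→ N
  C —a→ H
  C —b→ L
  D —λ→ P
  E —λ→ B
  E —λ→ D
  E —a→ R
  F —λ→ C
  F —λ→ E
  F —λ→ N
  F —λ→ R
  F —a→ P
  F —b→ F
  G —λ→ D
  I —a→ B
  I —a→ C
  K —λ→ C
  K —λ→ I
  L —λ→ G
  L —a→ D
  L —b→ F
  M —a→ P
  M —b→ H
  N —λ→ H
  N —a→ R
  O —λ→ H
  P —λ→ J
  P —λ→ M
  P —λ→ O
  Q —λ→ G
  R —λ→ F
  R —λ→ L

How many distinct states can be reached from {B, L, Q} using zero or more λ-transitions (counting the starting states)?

10

Start with {B, L, Q}.
From L via λ: add G.
From G via λ: add D.
From D via λ: add P.
From P via λ: add J, M, O.
From O via λ: add H.
λ-closure = {B, D, G, H, J, L, M, O, P, Q}, which has 10 states.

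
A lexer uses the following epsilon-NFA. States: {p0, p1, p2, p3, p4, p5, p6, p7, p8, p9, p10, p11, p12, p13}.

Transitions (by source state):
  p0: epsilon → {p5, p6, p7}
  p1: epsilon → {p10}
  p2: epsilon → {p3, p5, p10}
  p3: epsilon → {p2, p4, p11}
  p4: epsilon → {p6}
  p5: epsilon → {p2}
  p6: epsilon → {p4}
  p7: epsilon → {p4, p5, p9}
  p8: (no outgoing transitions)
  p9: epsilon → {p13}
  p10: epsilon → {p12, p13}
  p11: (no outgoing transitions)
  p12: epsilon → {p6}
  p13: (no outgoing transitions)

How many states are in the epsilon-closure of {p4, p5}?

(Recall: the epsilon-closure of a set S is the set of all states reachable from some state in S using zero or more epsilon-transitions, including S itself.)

Start with {p4, p5}.
From p4 via epsilon: add p6.
From p5 via epsilon: add p2.
From p2 via epsilon: add p3, p10.
From p3 via epsilon: add p11.
From p10 via epsilon: add p12, p13.
epsilon-closure = {p2, p3, p4, p5, p6, p10, p11, p12, p13}, which has 9 states.

9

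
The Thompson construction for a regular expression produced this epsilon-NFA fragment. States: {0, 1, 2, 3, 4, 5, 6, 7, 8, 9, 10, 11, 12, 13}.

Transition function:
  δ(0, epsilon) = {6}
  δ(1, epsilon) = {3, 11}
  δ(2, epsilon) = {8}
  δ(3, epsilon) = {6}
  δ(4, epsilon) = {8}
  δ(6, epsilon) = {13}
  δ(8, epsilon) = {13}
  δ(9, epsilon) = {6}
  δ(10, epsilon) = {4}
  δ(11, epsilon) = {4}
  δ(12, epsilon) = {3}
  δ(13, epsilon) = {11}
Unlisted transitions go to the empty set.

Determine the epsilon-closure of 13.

Start with {13}.
From 13 via epsilon: add 11.
From 11 via epsilon: add 4.
From 4 via epsilon: add 8.
No new states can be added; the closed set is {4, 8, 11, 13}.

{4, 8, 11, 13}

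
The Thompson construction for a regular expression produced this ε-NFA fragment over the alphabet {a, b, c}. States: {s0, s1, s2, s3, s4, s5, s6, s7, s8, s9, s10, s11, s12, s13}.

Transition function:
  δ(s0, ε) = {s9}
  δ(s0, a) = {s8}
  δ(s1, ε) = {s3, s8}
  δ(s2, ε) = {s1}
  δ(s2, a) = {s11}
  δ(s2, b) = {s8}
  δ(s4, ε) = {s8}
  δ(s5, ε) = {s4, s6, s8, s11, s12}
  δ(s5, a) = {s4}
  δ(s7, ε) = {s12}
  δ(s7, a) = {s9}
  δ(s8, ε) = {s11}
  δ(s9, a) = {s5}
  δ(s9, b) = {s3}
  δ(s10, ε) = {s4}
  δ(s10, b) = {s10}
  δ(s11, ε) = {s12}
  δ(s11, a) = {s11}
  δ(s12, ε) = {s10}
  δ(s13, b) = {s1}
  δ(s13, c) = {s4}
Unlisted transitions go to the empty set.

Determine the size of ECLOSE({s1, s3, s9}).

Start with {s1, s3, s9}.
From s1 via ε: add s8.
From s8 via ε: add s11.
From s11 via ε: add s12.
From s12 via ε: add s10.
From s10 via ε: add s4.
ε-closure = {s1, s3, s4, s8, s9, s10, s11, s12}, which has 8 states.

8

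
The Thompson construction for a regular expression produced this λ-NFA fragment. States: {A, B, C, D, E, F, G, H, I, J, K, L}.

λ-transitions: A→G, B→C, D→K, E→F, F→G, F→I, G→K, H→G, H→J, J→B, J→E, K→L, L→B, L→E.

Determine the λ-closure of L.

Start with {L}.
From L via λ: add B, E.
From B via λ: add C.
From E via λ: add F.
From F via λ: add G, I.
From G via λ: add K.
No new states can be added; the closed set is {B, C, E, F, G, I, K, L}.

{B, C, E, F, G, I, K, L}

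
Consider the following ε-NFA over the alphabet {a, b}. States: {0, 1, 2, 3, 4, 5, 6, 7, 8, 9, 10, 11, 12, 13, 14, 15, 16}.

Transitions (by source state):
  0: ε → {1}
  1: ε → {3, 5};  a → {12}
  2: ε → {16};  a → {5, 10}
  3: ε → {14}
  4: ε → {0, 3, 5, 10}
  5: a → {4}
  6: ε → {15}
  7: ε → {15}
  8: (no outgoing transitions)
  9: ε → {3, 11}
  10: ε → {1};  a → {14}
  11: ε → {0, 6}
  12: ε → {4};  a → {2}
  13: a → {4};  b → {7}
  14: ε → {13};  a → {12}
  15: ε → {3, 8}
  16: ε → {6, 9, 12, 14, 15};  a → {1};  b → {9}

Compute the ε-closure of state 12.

Start with {12}.
From 12 via ε: add 4.
From 4 via ε: add 0, 3, 5, 10.
From 0 via ε: add 1.
From 3 via ε: add 14.
From 14 via ε: add 13.
No new states can be added; the closed set is {0, 1, 3, 4, 5, 10, 12, 13, 14}.

{0, 1, 3, 4, 5, 10, 12, 13, 14}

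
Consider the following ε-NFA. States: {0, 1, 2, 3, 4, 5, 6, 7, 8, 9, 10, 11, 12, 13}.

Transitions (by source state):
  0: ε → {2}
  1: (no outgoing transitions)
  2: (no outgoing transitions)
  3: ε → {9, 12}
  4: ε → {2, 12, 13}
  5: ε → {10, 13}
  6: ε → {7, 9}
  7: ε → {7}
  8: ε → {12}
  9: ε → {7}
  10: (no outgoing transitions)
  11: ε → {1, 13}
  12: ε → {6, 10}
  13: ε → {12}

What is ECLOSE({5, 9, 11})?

{1, 5, 6, 7, 9, 10, 11, 12, 13}

Start with {5, 9, 11}.
From 5 via ε: add 10, 13.
From 9 via ε: add 7.
From 11 via ε: add 1.
From 13 via ε: add 12.
From 12 via ε: add 6.
No new states can be added; the closed set is {1, 5, 6, 7, 9, 10, 11, 12, 13}.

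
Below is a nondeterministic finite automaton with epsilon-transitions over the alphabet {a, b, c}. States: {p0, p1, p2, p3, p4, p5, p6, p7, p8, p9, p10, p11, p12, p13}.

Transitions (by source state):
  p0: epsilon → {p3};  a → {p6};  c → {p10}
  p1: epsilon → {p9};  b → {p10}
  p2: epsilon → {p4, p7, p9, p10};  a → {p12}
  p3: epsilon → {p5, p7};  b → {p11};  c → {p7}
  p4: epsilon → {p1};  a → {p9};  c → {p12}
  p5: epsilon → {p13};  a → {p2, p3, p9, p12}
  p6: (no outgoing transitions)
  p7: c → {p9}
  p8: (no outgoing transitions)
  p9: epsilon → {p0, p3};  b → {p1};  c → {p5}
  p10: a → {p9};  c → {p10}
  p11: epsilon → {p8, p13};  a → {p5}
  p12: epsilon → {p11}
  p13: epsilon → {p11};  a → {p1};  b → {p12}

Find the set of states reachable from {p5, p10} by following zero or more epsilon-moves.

Start with {p5, p10}.
From p5 via epsilon: add p13.
From p13 via epsilon: add p11.
From p11 via epsilon: add p8.
No new states can be added; the closed set is {p5, p8, p10, p11, p13}.

{p5, p8, p10, p11, p13}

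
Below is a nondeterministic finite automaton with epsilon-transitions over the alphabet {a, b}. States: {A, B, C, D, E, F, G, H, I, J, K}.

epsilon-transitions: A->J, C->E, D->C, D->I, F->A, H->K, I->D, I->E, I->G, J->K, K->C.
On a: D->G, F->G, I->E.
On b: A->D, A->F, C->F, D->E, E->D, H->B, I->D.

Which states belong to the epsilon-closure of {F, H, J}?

{A, C, E, F, H, J, K}

Start with {F, H, J}.
From F via epsilon: add A.
From H via epsilon: add K.
From K via epsilon: add C.
From C via epsilon: add E.
No new states can be added; the closed set is {A, C, E, F, H, J, K}.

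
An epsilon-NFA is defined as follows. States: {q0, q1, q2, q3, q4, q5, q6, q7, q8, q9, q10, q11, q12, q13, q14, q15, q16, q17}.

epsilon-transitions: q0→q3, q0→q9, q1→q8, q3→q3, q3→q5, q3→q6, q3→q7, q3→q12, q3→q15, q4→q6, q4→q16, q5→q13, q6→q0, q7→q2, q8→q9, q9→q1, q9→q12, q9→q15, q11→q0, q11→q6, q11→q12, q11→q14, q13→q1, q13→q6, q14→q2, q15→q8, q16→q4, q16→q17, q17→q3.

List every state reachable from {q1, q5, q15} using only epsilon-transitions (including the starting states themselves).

{q0, q1, q2, q3, q5, q6, q7, q8, q9, q12, q13, q15}

Start with {q1, q5, q15}.
From q1 via epsilon: add q8.
From q5 via epsilon: add q13.
From q8 via epsilon: add q9.
From q13 via epsilon: add q6.
From q6 via epsilon: add q0.
From q9 via epsilon: add q12.
From q0 via epsilon: add q3.
From q3 via epsilon: add q7.
From q7 via epsilon: add q2.
No new states can be added; the closed set is {q0, q1, q2, q3, q5, q6, q7, q8, q9, q12, q13, q15}.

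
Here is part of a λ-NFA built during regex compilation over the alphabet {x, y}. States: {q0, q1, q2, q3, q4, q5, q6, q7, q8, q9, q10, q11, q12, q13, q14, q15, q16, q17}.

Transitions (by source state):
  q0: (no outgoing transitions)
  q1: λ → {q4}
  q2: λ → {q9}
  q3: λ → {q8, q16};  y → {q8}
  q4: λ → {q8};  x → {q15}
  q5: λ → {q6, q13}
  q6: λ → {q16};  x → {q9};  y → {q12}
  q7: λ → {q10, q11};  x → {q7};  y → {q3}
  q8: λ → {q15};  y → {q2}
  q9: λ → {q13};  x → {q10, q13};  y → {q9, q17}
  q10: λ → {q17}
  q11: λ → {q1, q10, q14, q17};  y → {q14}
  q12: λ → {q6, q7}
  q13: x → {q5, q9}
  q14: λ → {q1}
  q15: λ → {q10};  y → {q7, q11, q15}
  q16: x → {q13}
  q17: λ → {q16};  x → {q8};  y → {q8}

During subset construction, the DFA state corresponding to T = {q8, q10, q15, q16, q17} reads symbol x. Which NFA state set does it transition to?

{q8, q10, q13, q15, q16, q17}

q16 on x → {q13}.
q17 on x → {q8}.
No x-transition from q8, q10, q15.
Union after reading x: {q8, q13}.
Now take the λ-closure:
From q8 via λ: add q15.
From q15 via λ: add q10.
From q10 via λ: add q17.
From q17 via λ: add q16.
No new states can be added; the closed set is {q8, q10, q13, q15, q16, q17}.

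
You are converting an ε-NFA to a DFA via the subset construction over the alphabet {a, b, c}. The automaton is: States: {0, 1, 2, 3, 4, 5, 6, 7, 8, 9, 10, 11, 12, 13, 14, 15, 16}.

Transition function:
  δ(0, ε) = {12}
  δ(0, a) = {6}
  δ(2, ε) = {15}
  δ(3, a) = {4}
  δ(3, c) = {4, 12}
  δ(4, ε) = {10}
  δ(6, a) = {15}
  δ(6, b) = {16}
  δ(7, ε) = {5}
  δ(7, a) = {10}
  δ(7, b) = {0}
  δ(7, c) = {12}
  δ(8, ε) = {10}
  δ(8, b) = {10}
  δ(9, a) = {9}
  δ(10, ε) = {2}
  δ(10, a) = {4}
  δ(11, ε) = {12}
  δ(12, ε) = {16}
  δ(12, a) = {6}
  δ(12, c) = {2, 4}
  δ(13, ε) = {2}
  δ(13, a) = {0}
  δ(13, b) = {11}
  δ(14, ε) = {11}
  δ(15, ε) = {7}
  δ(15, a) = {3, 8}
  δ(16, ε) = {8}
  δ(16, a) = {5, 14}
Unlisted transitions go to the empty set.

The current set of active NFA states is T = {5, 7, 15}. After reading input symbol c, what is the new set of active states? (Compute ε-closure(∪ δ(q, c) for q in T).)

{2, 5, 7, 8, 10, 12, 15, 16}

7 on c → {12}.
No c-transition from 5, 15.
Union after reading c: {12}.
Now take the ε-closure:
From 12 via ε: add 16.
From 16 via ε: add 8.
From 8 via ε: add 10.
From 10 via ε: add 2.
From 2 via ε: add 15.
From 15 via ε: add 7.
From 7 via ε: add 5.
No new states can be added; the closed set is {2, 5, 7, 8, 10, 12, 15, 16}.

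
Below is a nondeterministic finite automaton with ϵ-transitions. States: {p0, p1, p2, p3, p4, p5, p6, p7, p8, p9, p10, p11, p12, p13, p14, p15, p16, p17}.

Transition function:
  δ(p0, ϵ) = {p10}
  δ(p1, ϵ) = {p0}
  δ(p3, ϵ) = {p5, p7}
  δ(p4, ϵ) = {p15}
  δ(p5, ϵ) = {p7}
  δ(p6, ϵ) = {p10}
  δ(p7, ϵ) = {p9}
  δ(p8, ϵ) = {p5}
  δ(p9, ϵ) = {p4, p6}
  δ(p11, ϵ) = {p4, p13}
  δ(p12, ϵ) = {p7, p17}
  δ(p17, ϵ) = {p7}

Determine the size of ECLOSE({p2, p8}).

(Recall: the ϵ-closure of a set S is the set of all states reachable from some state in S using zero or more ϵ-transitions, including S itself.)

Start with {p2, p8}.
From p8 via ϵ: add p5.
From p5 via ϵ: add p7.
From p7 via ϵ: add p9.
From p9 via ϵ: add p4, p6.
From p4 via ϵ: add p15.
From p6 via ϵ: add p10.
ϵ-closure = {p2, p4, p5, p6, p7, p8, p9, p10, p15}, which has 9 states.

9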